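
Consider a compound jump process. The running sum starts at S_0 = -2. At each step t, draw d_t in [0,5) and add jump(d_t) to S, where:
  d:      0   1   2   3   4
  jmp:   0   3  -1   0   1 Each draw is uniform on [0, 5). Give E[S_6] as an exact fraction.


8/5

Outcome values over d=0..4: [0, 3, -1, 0, 1]
Σy = 3, Σy² = 11, M = 5
μ = 3/5 = 3/5,  σ² = 11/5 − (3/5)² = 46/25
E[S_6] = -2 + 6·(3/5) = 8/5


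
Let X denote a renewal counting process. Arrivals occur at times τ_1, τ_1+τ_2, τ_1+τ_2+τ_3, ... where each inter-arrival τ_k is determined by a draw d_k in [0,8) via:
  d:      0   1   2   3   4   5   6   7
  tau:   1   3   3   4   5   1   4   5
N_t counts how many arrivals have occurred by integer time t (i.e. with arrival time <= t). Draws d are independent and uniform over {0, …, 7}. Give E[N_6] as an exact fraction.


6677/4096

Inter-arrival values over d=0..7: [1, 3, 3, 4, 5, 1, 4, 5]
Each d has probability 1/8, so the pmf of τ is: f(1) = 1/4, f(3) = 1/4, f(4) = 1/4, f(5) = 1/4
Renewal equation for m(n) = E[N_n]: condition on τ_1 = k (if k <= n, one arrival plus a fresh copy on the remaining n−k steps): m(n) = F(n) + Σ_{k<=n} f(k)·m(n−k), where F(n) = P(τ <= n) and m(0) = 0
m(1) = F(1) = 1/4
m(2) = F(2) + f(1)·m(1) = 1/4 + 1/4·1/4 = 5/16
m(3) = F(3) + f(1)·m(2) = 1/2 + 1/4·5/16 = 37/64
m(4) = F(4) + f(1)·m(3) + f(3)·m(1) = 3/4 + 1/4·37/64 + 1/4·1/4 = 245/256
m(5) = F(5) + f(1)·m(4) + f(3)·m(2) + f(4)·m(1) = 1 + 1/4·245/256 + 1/4·5/16 + 1/4·1/4 = 1413/1024
m(6) = F(6) + f(1)·m(5) + f(3)·m(3) + f(4)·m(2) + f(5)·m(1) = 1 + 1/4·1413/1024 + 1/4·37/64 + 1/4·5/16 + 1/4·1/4 = 6677/4096
E[N_6] = m(6) = 6677/4096


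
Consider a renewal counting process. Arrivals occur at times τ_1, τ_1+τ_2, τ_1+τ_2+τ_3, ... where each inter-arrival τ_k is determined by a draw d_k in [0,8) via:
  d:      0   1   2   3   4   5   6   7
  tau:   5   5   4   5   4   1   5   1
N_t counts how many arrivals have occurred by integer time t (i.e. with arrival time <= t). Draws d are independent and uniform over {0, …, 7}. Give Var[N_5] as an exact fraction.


Inter-arrival values over d=0..7: [5, 5, 4, 5, 4, 1, 5, 1]
Each d has probability 1/8, so the pmf of τ is: f(1) = 1/4, f(4) = 1/4, f(5) = 1/2
Let p_n(j) = P(N_n = j), with p_0 = [1]. Condition on τ_1: p_n(0) = P(τ > n), and for j >= 1, p_n(j) = Σ_{k<=n} f(k)·p_{n−k}(j−1)
p_1 = [3/4, 1/4]  (j = 0..1)
p_2 = [3/4, 3/16, 1/16]  (j = 0..2)
p_3 = [3/4, 3/16, 3/64, 1/64]  (j = 0..3)
p_4 = [1/2, 7/16, 3/64, 3/256, 1/256]  (j = 0..4)
p_5 = [0, 13/16, 11/64, 3/256, 3/1024, 1/1024]  (j = 0..5)
E[N_5] = Σ j·p_5(j) = 1237/1024;  E[N_5²] = Σ j²·p_5(j) = 1717/1024
Var[N_5] = 1717/1024 − (1237/1024)² = 228039/1048576

228039/1048576


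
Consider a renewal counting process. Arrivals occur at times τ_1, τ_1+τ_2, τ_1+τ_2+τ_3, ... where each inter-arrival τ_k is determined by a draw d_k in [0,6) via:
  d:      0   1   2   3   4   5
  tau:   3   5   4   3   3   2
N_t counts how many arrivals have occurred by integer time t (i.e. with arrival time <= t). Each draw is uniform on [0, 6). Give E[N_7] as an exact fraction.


191/108

Inter-arrival values over d=0..5: [3, 5, 4, 3, 3, 2]
Each d has probability 1/6, so the pmf of τ is: f(2) = 1/6, f(3) = 1/2, f(4) = 1/6, f(5) = 1/6
Renewal equation for m(n) = E[N_n]: condition on τ_1 = k (if k <= n, one arrival plus a fresh copy on the remaining n−k steps): m(n) = F(n) + Σ_{k<=n} f(k)·m(n−k), where F(n) = P(τ <= n) and m(0) = 0
m(1) = F(1) = 0
m(2) = F(2) = 1/6
m(3) = F(3) = 2/3
m(4) = F(4) + f(2)·m(2) = 5/6 + 1/6·1/6 = 31/36
m(5) = F(5) + f(2)·m(3) + f(3)·m(2) = 1 + 1/6·2/3 + 1/2·1/6 = 43/36
m(6) = F(6) + f(2)·m(4) + f(3)·m(3) + f(4)·m(2) = 1 + 1/6·31/36 + 1/2·2/3 + 1/6·1/6 = 325/216
m(7) = F(7) + f(2)·m(5) + f(3)·m(4) + f(4)·m(3) + f(5)·m(2) = 1 + 1/6·43/36 + 1/2·31/36 + 1/6·2/3 + 1/6·1/6 = 191/108
E[N_7] = m(7) = 191/108


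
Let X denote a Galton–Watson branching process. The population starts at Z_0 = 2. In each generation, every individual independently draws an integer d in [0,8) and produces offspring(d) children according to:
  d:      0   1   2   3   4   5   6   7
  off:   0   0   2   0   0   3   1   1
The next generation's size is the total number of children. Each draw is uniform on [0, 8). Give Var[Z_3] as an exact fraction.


587951/131072

Outcome values over d=0..7: [0, 0, 2, 0, 0, 3, 1, 1]
Σy = 7, Σy² = 15, M = 8
μ = 7/8 = 7/8,  σ² = 15/8 − (7/8)² = 71/64
V_0 = 0, E_0 = 2
V_1 = 71/64·E_0 + (7/8)²·V_0 = 71/32;  E_1 = 7/4
V_2 = 71/64·E_1 + (7/8)²·V_1 = 7455/2048;  E_2 = 49/32
V_3 = 71/64·E_2 + (7/8)²·V_2 = 587951/131072;  E_3 = 343/256


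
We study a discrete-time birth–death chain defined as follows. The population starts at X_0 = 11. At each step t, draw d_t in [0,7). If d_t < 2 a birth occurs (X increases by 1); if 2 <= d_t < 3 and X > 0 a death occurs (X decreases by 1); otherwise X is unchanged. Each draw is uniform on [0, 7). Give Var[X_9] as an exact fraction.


X can drop by at most 1 per step and X_0 = 11 > T = 9, so X_t >= 11 − t >= 2 > 0 for every t <= 9: the floor at 0 (the 'and X > 0' condition) never binds. Hence X_9 = X_0 + Σ_{t<9} Y_t with i.i.d. increments Y_t = y(d_t) ∈ {+1, −1, 0}.
Outcome values over d=0..6: [1, 1, -1, 0, 0, 0, 0]
Σy = 1, Σy² = 3, M = 7
μ = 1/7 = 1/7,  σ² = 3/7 − (1/7)² = 20/49
Independent increments: Var[X_9] = 9·σ² = 9·(20/49) = 180/49

180/49


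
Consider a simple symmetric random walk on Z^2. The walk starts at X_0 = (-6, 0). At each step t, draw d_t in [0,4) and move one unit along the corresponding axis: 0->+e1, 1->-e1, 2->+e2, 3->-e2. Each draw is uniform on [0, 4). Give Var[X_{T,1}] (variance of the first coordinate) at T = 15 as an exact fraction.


15/2

Outcome values over d=0..3: [1, -1, 0, 0]
Σy = 0, Σy² = 2, M = 4
μ = 0/4 = 0,  σ² = 2/4 − (0)² = 1/2
Independent increments: Var[X_15] = 15·σ² = 15·(1/2) = 15/2


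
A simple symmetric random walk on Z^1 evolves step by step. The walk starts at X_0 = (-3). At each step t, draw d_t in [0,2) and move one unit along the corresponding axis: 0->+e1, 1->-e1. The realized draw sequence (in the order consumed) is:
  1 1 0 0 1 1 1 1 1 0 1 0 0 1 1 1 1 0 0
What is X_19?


t=0: X=(-3), d=1 → -e1, X_1=(-4)
t=1: X=(-4), d=1 → -e1, X_2=(-5)
t=2: X=(-5), d=0 → +e1, X_3=(-4)
t=3: X=(-4), d=0 → +e1, X_4=(-3)
t=4: X=(-3), d=1 → -e1, X_5=(-4)
t=5: X=(-4), d=1 → -e1, X_6=(-5)
t=6: X=(-5), d=1 → -e1, X_7=(-6)
t=7: X=(-6), d=1 → -e1, X_8=(-7)
t=8: X=(-7), d=1 → -e1, X_9=(-8)
t=9: X=(-8), d=0 → +e1, X_10=(-7)
t=10: X=(-7), d=1 → -e1, X_11=(-8)
t=11: X=(-8), d=0 → +e1, X_12=(-7)
t=12: X=(-7), d=0 → +e1, X_13=(-6)
t=13: X=(-6), d=1 → -e1, X_14=(-7)
t=14: X=(-7), d=1 → -e1, X_15=(-8)
t=15: X=(-8), d=1 → -e1, X_16=(-9)
t=16: X=(-9), d=1 → -e1, X_17=(-10)
t=17: X=(-10), d=0 → +e1, X_18=(-9)
t=18: X=(-9), d=0 → +e1, X_19=(-8)

(-8)


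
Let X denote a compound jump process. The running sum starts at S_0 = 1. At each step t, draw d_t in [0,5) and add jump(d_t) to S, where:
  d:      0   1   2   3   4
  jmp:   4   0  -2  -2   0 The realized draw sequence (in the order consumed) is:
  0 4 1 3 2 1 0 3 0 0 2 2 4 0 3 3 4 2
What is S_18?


t=0: S=1, d=0, jump=4, S_1=5
t=1: S=5, d=4, jump=0, S_2=5
t=2: S=5, d=1, jump=0, S_3=5
t=3: S=5, d=3, jump=-2, S_4=3
t=4: S=3, d=2, jump=-2, S_5=1
t=5: S=1, d=1, jump=0, S_6=1
t=6: S=1, d=0, jump=4, S_7=5
t=7: S=5, d=3, jump=-2, S_8=3
t=8: S=3, d=0, jump=4, S_9=7
t=9: S=7, d=0, jump=4, S_10=11
t=10: S=11, d=2, jump=-2, S_11=9
t=11: S=9, d=2, jump=-2, S_12=7
t=12: S=7, d=4, jump=0, S_13=7
t=13: S=7, d=0, jump=4, S_14=11
t=14: S=11, d=3, jump=-2, S_15=9
t=15: S=9, d=3, jump=-2, S_16=7
t=16: S=7, d=4, jump=0, S_17=7
t=17: S=7, d=2, jump=-2, S_18=5

5


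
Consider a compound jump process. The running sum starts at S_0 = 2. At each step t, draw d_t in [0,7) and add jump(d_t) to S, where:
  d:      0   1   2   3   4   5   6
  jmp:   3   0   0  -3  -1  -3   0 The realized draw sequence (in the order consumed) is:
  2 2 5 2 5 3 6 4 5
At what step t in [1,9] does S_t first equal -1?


t=0: S=2, d=2, jump=0, S_1=2
t=1: S=2, d=2, jump=0, S_2=2
t=2: S=2, d=5, jump=-3, S_3=-1
t=3: S=-1, d=2, jump=0, S_4=-1
t=4: S=-1, d=5, jump=-3, S_5=-4
t=5: S=-4, d=3, jump=-3, S_6=-7
t=6: S=-7, d=6, jump=0, S_7=-7
t=7: S=-7, d=4, jump=-1, S_8=-8
t=8: S=-8, d=5, jump=-3, S_9=-11

3


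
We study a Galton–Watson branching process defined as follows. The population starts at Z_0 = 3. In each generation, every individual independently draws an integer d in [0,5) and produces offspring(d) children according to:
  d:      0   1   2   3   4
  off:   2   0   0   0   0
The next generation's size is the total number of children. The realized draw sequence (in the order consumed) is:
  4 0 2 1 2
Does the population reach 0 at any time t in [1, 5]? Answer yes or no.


yes

gen 0: Z_0=3, draws=[4, 0, 2], offspring=[0, 2, 0], Z_1=2
gen 1: Z_1=2, draws=[1, 2], offspring=[0, 0], Z_2=0
gen 2: Z_2=0, draws=[], offspring=[], Z_3=0
gen 3: Z_3=0, draws=[], offspring=[], Z_4=0
gen 4: Z_4=0, draws=[], offspring=[], Z_5=0


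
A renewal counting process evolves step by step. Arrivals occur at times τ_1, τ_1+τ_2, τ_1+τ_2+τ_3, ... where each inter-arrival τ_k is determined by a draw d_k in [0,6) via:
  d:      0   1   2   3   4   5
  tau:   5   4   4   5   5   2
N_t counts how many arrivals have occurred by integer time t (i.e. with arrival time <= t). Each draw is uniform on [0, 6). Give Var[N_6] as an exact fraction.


Inter-arrival values over d=0..5: [5, 4, 4, 5, 5, 2]
Each d has probability 1/6, so the pmf of τ is: f(2) = 1/6, f(4) = 1/3, f(5) = 1/2
Let p_n(j) = P(N_n = j), with p_0 = [1]. Condition on τ_1: p_n(0) = P(τ > n), and for j >= 1, p_n(j) = Σ_{k<=n} f(k)·p_{n−k}(j−1)
p_1 = [1]  (j = 0)
p_2 = [5/6, 1/6]  (j = 0..1)
p_3 = [5/6, 1/6]  (j = 0..1)
p_4 = [1/2, 17/36, 1/36]  (j = 0..2)
p_5 = [0, 35/36, 1/36]  (j = 0..2)
p_6 = [0, 31/36, 29/216, 1/216]  (j = 0..3)
E[N_6] = Σ j·p_6(j) = 247/216;  E[N_6²] = Σ j²·p_6(j) = 311/216
Var[N_6] = 311/216 − (247/216)² = 6167/46656

6167/46656


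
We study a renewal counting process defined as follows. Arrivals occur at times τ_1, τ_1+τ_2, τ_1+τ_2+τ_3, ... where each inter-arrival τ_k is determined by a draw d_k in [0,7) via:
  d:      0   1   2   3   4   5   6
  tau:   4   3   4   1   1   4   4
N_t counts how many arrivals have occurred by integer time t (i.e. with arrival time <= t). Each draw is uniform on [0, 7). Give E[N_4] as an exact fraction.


2865/2401

Inter-arrival values over d=0..6: [4, 3, 4, 1, 1, 4, 4]
Each d has probability 1/7, so the pmf of τ is: f(1) = 2/7, f(3) = 1/7, f(4) = 4/7
Renewal equation for m(n) = E[N_n]: condition on τ_1 = k (if k <= n, one arrival plus a fresh copy on the remaining n−k steps): m(n) = F(n) + Σ_{k<=n} f(k)·m(n−k), where F(n) = P(τ <= n) and m(0) = 0
m(1) = F(1) = 2/7
m(2) = F(2) + f(1)·m(1) = 2/7 + 2/7·2/7 = 18/49
m(3) = F(3) + f(1)·m(2) = 3/7 + 2/7·18/49 = 183/343
m(4) = F(4) + f(1)·m(3) + f(3)·m(1) = 1 + 2/7·183/343 + 1/7·2/7 = 2865/2401
E[N_4] = m(4) = 2865/2401


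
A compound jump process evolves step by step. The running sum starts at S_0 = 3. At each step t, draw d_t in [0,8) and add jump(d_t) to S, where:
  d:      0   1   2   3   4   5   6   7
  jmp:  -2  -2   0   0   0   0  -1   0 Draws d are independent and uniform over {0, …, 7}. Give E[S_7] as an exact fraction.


-11/8

Outcome values over d=0..7: [-2, -2, 0, 0, 0, 0, -1, 0]
Σy = -5, Σy² = 9, M = 8
μ = -5/8 = -5/8,  σ² = 9/8 − (-5/8)² = 47/64
E[S_7] = 3 + 7·(-5/8) = -11/8


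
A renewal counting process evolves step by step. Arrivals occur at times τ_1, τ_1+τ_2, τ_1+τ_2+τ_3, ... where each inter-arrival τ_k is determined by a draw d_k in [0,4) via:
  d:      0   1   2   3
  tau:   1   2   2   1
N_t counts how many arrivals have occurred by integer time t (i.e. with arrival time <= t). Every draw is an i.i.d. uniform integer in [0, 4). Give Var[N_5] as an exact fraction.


495/1024

Inter-arrival values over d=0..3: [1, 2, 2, 1]
Each d has probability 1/4, so the pmf of τ is: f(1) = 1/2, f(2) = 1/2
Let p_n(j) = P(N_n = j), with p_0 = [1]. Condition on τ_1: p_n(0) = P(τ > n), and for j >= 1, p_n(j) = Σ_{k<=n} f(k)·p_{n−k}(j−1)
p_1 = [1/2, 1/2]  (j = 0..1)
p_2 = [0, 3/4, 1/4]  (j = 0..2)
p_3 = [0, 1/4, 5/8, 1/8]  (j = 0..3)
p_4 = [0, 0, 1/2, 7/16, 1/16]  (j = 0..4)
p_5 = [0, 0, 1/8, 9/16, 9/32, 1/32]  (j = 0..5)
E[N_5] = Σ j·p_5(j) = 103/32;  E[N_5²] = Σ j²·p_5(j) = 347/32
Var[N_5] = 347/32 − (103/32)² = 495/1024


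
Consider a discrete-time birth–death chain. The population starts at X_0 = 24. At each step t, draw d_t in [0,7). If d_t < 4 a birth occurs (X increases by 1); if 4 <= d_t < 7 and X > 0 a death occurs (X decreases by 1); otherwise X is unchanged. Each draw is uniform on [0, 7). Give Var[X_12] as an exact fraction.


576/49

X can drop by at most 1 per step and X_0 = 24 > T = 12, so X_t >= 24 − t >= 12 > 0 for every t <= 12: the floor at 0 (the 'and X > 0' condition) never binds. Hence X_12 = X_0 + Σ_{t<12} Y_t with i.i.d. increments Y_t = y(d_t) ∈ {+1, −1, 0}.
Outcome values over d=0..6: [1, 1, 1, 1, -1, -1, -1]
Σy = 1, Σy² = 7, M = 7
μ = 1/7 = 1/7,  σ² = 7/7 − (1/7)² = 48/49
Independent increments: Var[X_12] = 12·σ² = 12·(48/49) = 576/49


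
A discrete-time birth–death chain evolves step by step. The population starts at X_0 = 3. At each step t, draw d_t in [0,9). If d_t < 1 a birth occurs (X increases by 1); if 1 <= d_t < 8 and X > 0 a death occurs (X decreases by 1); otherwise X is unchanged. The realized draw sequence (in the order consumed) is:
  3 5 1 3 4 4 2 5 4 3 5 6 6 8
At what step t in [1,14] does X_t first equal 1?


2

t=0: X=3, d=3 → death, X_1=2
t=1: X=2, d=5 → death, X_2=1
t=2: X=1, d=1 → death, X_3=0
t=3: X=0, d=3 → hold, X_4=0
t=4: X=0, d=4 → hold, X_5=0
t=5: X=0, d=4 → hold, X_6=0
t=6: X=0, d=2 → hold, X_7=0
t=7: X=0, d=5 → hold, X_8=0
t=8: X=0, d=4 → hold, X_9=0
t=9: X=0, d=3 → hold, X_10=0
t=10: X=0, d=5 → hold, X_11=0
t=11: X=0, d=6 → hold, X_12=0
t=12: X=0, d=6 → hold, X_13=0
t=13: X=0, d=8 → hold, X_14=0


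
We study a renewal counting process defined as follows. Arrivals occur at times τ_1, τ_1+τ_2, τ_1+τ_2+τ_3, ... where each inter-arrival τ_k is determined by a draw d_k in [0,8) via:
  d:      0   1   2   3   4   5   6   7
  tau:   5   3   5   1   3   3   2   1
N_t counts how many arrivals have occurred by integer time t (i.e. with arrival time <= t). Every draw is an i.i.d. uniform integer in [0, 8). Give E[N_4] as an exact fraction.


Inter-arrival values over d=0..7: [5, 3, 5, 1, 3, 3, 2, 1]
Each d has probability 1/8, so the pmf of τ is: f(1) = 1/4, f(2) = 1/8, f(3) = 3/8, f(5) = 1/4
Renewal equation for m(n) = E[N_n]: condition on τ_1 = k (if k <= n, one arrival plus a fresh copy on the remaining n−k steps): m(n) = F(n) + Σ_{k<=n} f(k)·m(n−k), where F(n) = P(τ <= n) and m(0) = 0
m(1) = F(1) = 1/4
m(2) = F(2) + f(1)·m(1) = 3/8 + 1/4·1/4 = 7/16
m(3) = F(3) + f(1)·m(2) + f(2)·m(1) = 3/4 + 1/4·7/16 + 1/8·1/4 = 57/64
m(4) = F(4) + f(1)·m(3) + f(2)·m(2) + f(3)·m(1) = 3/4 + 1/4·57/64 + 1/8·7/16 + 3/8·1/4 = 287/256
E[N_4] = m(4) = 287/256

287/256


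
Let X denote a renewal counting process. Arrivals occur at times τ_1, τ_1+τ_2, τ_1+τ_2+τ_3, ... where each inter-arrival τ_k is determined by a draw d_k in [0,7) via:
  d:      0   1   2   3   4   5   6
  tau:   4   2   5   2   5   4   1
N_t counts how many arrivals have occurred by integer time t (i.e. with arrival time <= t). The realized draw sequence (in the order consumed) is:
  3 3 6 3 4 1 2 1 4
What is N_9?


draw d_1=3: τ_1=2, arrival time A_1=2
draw d_2=3: τ_2=2, arrival time A_2=4
draw d_3=6: τ_3=1, arrival time A_3=5
draw d_4=3: τ_4=2, arrival time A_4=7
draw d_5=4: τ_5=5, arrival time A_5=12
draw d_6=1: τ_6=2, arrival time A_6=14
draw d_7=2: τ_7=5, arrival time A_7=19
draw d_8=1: τ_8=2, arrival time A_8=21
draw d_9=4: τ_9=5, arrival time A_9=26
N_t over t=0..9: 0:0 1:0 2:1 3:1 4:2 5:3 6:3 7:4 8:4 9:4

4


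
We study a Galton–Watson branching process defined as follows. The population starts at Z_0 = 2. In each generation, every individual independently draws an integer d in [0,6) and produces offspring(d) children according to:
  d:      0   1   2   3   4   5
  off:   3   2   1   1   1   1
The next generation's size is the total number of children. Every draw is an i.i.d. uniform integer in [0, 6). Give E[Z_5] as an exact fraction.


243/16

Outcome values over d=0..5: [3, 2, 1, 1, 1, 1]
Σy = 9, Σy² = 17, M = 6
μ = 9/6 = 3/2,  σ² = 17/6 − (3/2)² = 7/12
E[Z_0] = 2
E[Z_1] = 3/2·E[Z_0] = 3
E[Z_2] = 3/2·E[Z_1] = 9/2
E[Z_3] = 3/2·E[Z_2] = 27/4
E[Z_4] = 3/2·E[Z_3] = 81/8
E[Z_5] = 3/2·E[Z_4] = 243/16


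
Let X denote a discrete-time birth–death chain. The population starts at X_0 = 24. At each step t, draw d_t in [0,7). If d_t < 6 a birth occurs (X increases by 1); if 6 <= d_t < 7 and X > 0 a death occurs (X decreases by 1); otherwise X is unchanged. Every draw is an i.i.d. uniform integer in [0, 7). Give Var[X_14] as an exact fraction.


48/7

X can drop by at most 1 per step and X_0 = 24 > T = 14, so X_t >= 24 − t >= 10 > 0 for every t <= 14: the floor at 0 (the 'and X > 0' condition) never binds. Hence X_14 = X_0 + Σ_{t<14} Y_t with i.i.d. increments Y_t = y(d_t) ∈ {+1, −1, 0}.
Outcome values over d=0..6: [1, 1, 1, 1, 1, 1, -1]
Σy = 5, Σy² = 7, M = 7
μ = 5/7 = 5/7,  σ² = 7/7 − (5/7)² = 24/49
Independent increments: Var[X_14] = 14·σ² = 14·(24/49) = 48/7


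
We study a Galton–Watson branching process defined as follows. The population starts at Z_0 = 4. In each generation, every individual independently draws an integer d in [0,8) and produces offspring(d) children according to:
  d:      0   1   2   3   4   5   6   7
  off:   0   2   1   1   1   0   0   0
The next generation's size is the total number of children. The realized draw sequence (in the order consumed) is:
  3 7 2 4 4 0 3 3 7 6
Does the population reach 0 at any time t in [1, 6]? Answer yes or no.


gen 0: Z_0=4, draws=[3, 7, 2, 4], offspring=[1, 0, 1, 1], Z_1=3
gen 1: Z_1=3, draws=[4, 0, 3], offspring=[1, 0, 1], Z_2=2
gen 2: Z_2=2, draws=[3, 7], offspring=[1, 0], Z_3=1
gen 3: Z_3=1, draws=[6], offspring=[0], Z_4=0
gen 4: Z_4=0, draws=[], offspring=[], Z_5=0
gen 5: Z_5=0, draws=[], offspring=[], Z_6=0

yes


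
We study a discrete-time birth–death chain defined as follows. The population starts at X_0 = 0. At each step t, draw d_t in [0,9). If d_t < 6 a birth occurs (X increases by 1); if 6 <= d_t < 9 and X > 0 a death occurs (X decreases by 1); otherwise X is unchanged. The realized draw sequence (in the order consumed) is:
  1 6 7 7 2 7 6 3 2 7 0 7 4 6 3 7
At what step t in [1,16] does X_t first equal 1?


1

t=0: X=0, d=1 → birth, X_1=1
t=1: X=1, d=6 → death, X_2=0
t=2: X=0, d=7 → hold, X_3=0
t=3: X=0, d=7 → hold, X_4=0
t=4: X=0, d=2 → birth, X_5=1
t=5: X=1, d=7 → death, X_6=0
t=6: X=0, d=6 → hold, X_7=0
t=7: X=0, d=3 → birth, X_8=1
t=8: X=1, d=2 → birth, X_9=2
t=9: X=2, d=7 → death, X_10=1
t=10: X=1, d=0 → birth, X_11=2
t=11: X=2, d=7 → death, X_12=1
t=12: X=1, d=4 → birth, X_13=2
t=13: X=2, d=6 → death, X_14=1
t=14: X=1, d=3 → birth, X_15=2
t=15: X=2, d=7 → death, X_16=1


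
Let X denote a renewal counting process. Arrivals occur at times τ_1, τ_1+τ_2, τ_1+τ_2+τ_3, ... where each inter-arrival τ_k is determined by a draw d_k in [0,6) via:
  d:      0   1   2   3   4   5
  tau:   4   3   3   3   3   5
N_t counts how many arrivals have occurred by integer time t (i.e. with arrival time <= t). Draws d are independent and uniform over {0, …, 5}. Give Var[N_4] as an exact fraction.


Inter-arrival values over d=0..5: [4, 3, 3, 3, 3, 5]
Each d has probability 1/6, so the pmf of τ is: f(3) = 2/3, f(4) = 1/6, f(5) = 1/6
Let p_n(j) = P(N_n = j), with p_0 = [1]. Condition on τ_1: p_n(0) = P(τ > n), and for j >= 1, p_n(j) = Σ_{k<=n} f(k)·p_{n−k}(j−1)
p_1 = [1]  (j = 0)
p_2 = [1]  (j = 0)
p_3 = [1/3, 2/3]  (j = 0..1)
p_4 = [1/6, 5/6]  (j = 0..1)
E[N_4] = Σ j·p_4(j) = 5/6;  E[N_4²] = Σ j²·p_4(j) = 5/6
Var[N_4] = 5/6 − (5/6)² = 5/36

5/36


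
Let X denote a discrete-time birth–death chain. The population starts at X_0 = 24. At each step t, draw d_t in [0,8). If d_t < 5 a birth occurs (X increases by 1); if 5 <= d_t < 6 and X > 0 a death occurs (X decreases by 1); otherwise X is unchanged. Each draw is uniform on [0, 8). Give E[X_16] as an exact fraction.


X can drop by at most 1 per step and X_0 = 24 > T = 16, so X_t >= 24 − t >= 8 > 0 for every t <= 16: the floor at 0 (the 'and X > 0' condition) never binds. Hence X_16 = X_0 + Σ_{t<16} Y_t with i.i.d. increments Y_t = y(d_t) ∈ {+1, −1, 0}.
Outcome values over d=0..7: [1, 1, 1, 1, 1, -1, 0, 0]
Σy = 4, Σy² = 6, M = 8
μ = 4/8 = 1/2,  σ² = 6/8 − (1/2)² = 1/2
E[X_16] = 24 + 16·(1/2) = 32

32


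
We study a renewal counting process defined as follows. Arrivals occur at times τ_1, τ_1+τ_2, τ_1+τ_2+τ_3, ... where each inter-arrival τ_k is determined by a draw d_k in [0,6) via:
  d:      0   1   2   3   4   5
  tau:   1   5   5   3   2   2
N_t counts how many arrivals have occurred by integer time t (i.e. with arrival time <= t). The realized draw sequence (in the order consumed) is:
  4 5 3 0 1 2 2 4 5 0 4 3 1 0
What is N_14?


draw d_1=4: τ_1=2, arrival time A_1=2
draw d_2=5: τ_2=2, arrival time A_2=4
draw d_3=3: τ_3=3, arrival time A_3=7
draw d_4=0: τ_4=1, arrival time A_4=8
draw d_5=1: τ_5=5, arrival time A_5=13
draw d_6=2: τ_6=5, arrival time A_6=18
draw d_7=2: τ_7=5, arrival time A_7=23
draw d_8=4: τ_8=2, arrival time A_8=25
draw d_9=5: τ_9=2, arrival time A_9=27
draw d_10=0: τ_10=1, arrival time A_10=28
draw d_11=4: τ_11=2, arrival time A_11=30
draw d_12=3: τ_12=3, arrival time A_12=33
draw d_13=1: τ_13=5, arrival time A_13=38
draw d_14=0: τ_14=1, arrival time A_14=39
N_t over t=0..14: 0:0 1:0 2:1 3:1 4:2 5:2 6:2 7:3 8:4 9:4 10:4 11:4 12:4 13:5 14:5

5


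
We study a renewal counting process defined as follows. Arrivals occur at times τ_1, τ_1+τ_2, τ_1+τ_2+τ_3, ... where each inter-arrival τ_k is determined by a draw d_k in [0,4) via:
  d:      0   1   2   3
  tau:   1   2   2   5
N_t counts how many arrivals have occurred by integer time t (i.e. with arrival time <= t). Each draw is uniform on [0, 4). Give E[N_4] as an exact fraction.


365/256

Inter-arrival values over d=0..3: [1, 2, 2, 5]
Each d has probability 1/4, so the pmf of τ is: f(1) = 1/4, f(2) = 1/2, f(5) = 1/4
Renewal equation for m(n) = E[N_n]: condition on τ_1 = k (if k <= n, one arrival plus a fresh copy on the remaining n−k steps): m(n) = F(n) + Σ_{k<=n} f(k)·m(n−k), where F(n) = P(τ <= n) and m(0) = 0
m(1) = F(1) = 1/4
m(2) = F(2) + f(1)·m(1) = 3/4 + 1/4·1/4 = 13/16
m(3) = F(3) + f(1)·m(2) + f(2)·m(1) = 3/4 + 1/4·13/16 + 1/2·1/4 = 69/64
m(4) = F(4) + f(1)·m(3) + f(2)·m(2) = 3/4 + 1/4·69/64 + 1/2·13/16 = 365/256
E[N_4] = m(4) = 365/256


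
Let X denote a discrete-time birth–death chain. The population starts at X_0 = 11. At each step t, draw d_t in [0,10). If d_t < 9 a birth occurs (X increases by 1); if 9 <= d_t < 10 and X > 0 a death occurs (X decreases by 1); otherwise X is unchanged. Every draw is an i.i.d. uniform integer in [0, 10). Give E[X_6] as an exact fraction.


X can drop by at most 1 per step and X_0 = 11 > T = 6, so X_t >= 11 − t >= 5 > 0 for every t <= 6: the floor at 0 (the 'and X > 0' condition) never binds. Hence X_6 = X_0 + Σ_{t<6} Y_t with i.i.d. increments Y_t = y(d_t) ∈ {+1, −1, 0}.
Outcome values over d=0..9: [1, 1, 1, 1, 1, 1, 1, 1, 1, -1]
Σy = 8, Σy² = 10, M = 10
μ = 8/10 = 4/5,  σ² = 10/10 − (4/5)² = 9/25
E[X_6] = 11 + 6·(4/5) = 79/5

79/5


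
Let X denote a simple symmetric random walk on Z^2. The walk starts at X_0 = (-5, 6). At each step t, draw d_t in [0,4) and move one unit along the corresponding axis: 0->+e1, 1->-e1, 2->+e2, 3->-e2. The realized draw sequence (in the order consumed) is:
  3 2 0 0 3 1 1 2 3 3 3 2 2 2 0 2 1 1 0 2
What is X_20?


(-5, 8)

t=0: X=(-5, 6), d=3 → -e2, X_1=(-5, 5)
t=1: X=(-5, 5), d=2 → +e2, X_2=(-5, 6)
t=2: X=(-5, 6), d=0 → +e1, X_3=(-4, 6)
t=3: X=(-4, 6), d=0 → +e1, X_4=(-3, 6)
t=4: X=(-3, 6), d=3 → -e2, X_5=(-3, 5)
t=5: X=(-3, 5), d=1 → -e1, X_6=(-4, 5)
t=6: X=(-4, 5), d=1 → -e1, X_7=(-5, 5)
t=7: X=(-5, 5), d=2 → +e2, X_8=(-5, 6)
t=8: X=(-5, 6), d=3 → -e2, X_9=(-5, 5)
t=9: X=(-5, 5), d=3 → -e2, X_10=(-5, 4)
t=10: X=(-5, 4), d=3 → -e2, X_11=(-5, 3)
t=11: X=(-5, 3), d=2 → +e2, X_12=(-5, 4)
t=12: X=(-5, 4), d=2 → +e2, X_13=(-5, 5)
t=13: X=(-5, 5), d=2 → +e2, X_14=(-5, 6)
t=14: X=(-5, 6), d=0 → +e1, X_15=(-4, 6)
t=15: X=(-4, 6), d=2 → +e2, X_16=(-4, 7)
t=16: X=(-4, 7), d=1 → -e1, X_17=(-5, 7)
t=17: X=(-5, 7), d=1 → -e1, X_18=(-6, 7)
t=18: X=(-6, 7), d=0 → +e1, X_19=(-5, 7)
t=19: X=(-5, 7), d=2 → +e2, X_20=(-5, 8)


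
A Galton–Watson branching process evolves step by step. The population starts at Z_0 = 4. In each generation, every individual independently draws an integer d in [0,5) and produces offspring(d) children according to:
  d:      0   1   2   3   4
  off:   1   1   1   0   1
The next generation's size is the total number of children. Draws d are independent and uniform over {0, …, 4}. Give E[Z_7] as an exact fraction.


65536/78125

Outcome values over d=0..4: [1, 1, 1, 0, 1]
Σy = 4, Σy² = 4, M = 5
μ = 4/5 = 4/5,  σ² = 4/5 − (4/5)² = 4/25
E[Z_0] = 4
E[Z_1] = 4/5·E[Z_0] = 16/5
E[Z_2] = 4/5·E[Z_1] = 64/25
E[Z_3] = 4/5·E[Z_2] = 256/125
E[Z_4] = 4/5·E[Z_3] = 1024/625
E[Z_5] = 4/5·E[Z_4] = 4096/3125
E[Z_6] = 4/5·E[Z_5] = 16384/15625
E[Z_7] = 4/5·E[Z_6] = 65536/78125


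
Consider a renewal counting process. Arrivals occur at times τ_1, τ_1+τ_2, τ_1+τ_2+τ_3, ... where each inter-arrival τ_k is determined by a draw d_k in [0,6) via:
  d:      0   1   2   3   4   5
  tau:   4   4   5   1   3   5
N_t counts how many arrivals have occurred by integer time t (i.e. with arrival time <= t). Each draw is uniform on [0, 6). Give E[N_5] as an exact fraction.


9439/7776

Inter-arrival values over d=0..5: [4, 4, 5, 1, 3, 5]
Each d has probability 1/6, so the pmf of τ is: f(1) = 1/6, f(3) = 1/6, f(4) = 1/3, f(5) = 1/3
Renewal equation for m(n) = E[N_n]: condition on τ_1 = k (if k <= n, one arrival plus a fresh copy on the remaining n−k steps): m(n) = F(n) + Σ_{k<=n} f(k)·m(n−k), where F(n) = P(τ <= n) and m(0) = 0
m(1) = F(1) = 1/6
m(2) = F(2) + f(1)·m(1) = 1/6 + 1/6·1/6 = 7/36
m(3) = F(3) + f(1)·m(2) = 1/3 + 1/6·7/36 = 79/216
m(4) = F(4) + f(1)·m(3) + f(3)·m(1) = 2/3 + 1/6·79/216 + 1/6·1/6 = 979/1296
m(5) = F(5) + f(1)·m(4) + f(3)·m(2) + f(4)·m(1) = 1 + 1/6·979/1296 + 1/6·7/36 + 1/3·1/6 = 9439/7776
E[N_5] = m(5) = 9439/7776


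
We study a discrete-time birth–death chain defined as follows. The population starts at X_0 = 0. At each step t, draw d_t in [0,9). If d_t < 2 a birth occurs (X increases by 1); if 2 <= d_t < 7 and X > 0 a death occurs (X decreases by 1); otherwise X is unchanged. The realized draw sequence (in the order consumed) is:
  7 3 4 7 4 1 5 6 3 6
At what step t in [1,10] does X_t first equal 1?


6

t=0: X=0, d=7 → hold, X_1=0
t=1: X=0, d=3 → hold, X_2=0
t=2: X=0, d=4 → hold, X_3=0
t=3: X=0, d=7 → hold, X_4=0
t=4: X=0, d=4 → hold, X_5=0
t=5: X=0, d=1 → birth, X_6=1
t=6: X=1, d=5 → death, X_7=0
t=7: X=0, d=6 → hold, X_8=0
t=8: X=0, d=3 → hold, X_9=0
t=9: X=0, d=6 → hold, X_10=0


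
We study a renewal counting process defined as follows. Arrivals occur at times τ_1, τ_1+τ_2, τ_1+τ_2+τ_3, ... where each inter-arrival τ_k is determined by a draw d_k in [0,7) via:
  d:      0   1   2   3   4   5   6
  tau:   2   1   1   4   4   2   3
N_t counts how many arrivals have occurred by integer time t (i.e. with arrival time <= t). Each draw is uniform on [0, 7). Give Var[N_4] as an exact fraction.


2670132/5764801

Inter-arrival values over d=0..6: [2, 1, 1, 4, 4, 2, 3]
Each d has probability 1/7, so the pmf of τ is: f(1) = 2/7, f(2) = 2/7, f(3) = 1/7, f(4) = 2/7
Let p_n(j) = P(N_n = j), with p_0 = [1]. Condition on τ_1: p_n(0) = P(τ > n), and for j >= 1, p_n(j) = Σ_{k<=n} f(k)·p_{n−k}(j−1)
p_1 = [5/7, 2/7]  (j = 0..1)
p_2 = [3/7, 24/49, 4/49]  (j = 0..2)
p_3 = [2/7, 23/49, 76/343, 8/343]  (j = 0..3)
p_4 = [0, 29/49, 108/343, 208/2401, 16/2401]  (j = 0..4)
E[N_4] = Σ j·p_4(j) = 3621/2401;  E[N_4²] = Σ j²·p_4(j) = 939/343
Var[N_4] = 939/343 − (3621/2401)² = 2670132/5764801


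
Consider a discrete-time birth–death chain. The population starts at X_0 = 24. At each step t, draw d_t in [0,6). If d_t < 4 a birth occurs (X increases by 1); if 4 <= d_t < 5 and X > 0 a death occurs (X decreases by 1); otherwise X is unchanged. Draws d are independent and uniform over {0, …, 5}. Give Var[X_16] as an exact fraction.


X can drop by at most 1 per step and X_0 = 24 > T = 16, so X_t >= 24 − t >= 8 > 0 for every t <= 16: the floor at 0 (the 'and X > 0' condition) never binds. Hence X_16 = X_0 + Σ_{t<16} Y_t with i.i.d. increments Y_t = y(d_t) ∈ {+1, −1, 0}.
Outcome values over d=0..5: [1, 1, 1, 1, -1, 0]
Σy = 3, Σy² = 5, M = 6
μ = 3/6 = 1/2,  σ² = 5/6 − (1/2)² = 7/12
Independent increments: Var[X_16] = 16·σ² = 16·(7/12) = 28/3

28/3


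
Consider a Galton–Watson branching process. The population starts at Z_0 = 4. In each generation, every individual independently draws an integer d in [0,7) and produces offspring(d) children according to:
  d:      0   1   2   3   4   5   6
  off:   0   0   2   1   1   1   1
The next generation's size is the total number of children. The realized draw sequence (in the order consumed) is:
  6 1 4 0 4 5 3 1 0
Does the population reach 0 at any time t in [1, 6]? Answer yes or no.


yes

gen 0: Z_0=4, draws=[6, 1, 4, 0], offspring=[1, 0, 1, 0], Z_1=2
gen 1: Z_1=2, draws=[4, 5], offspring=[1, 1], Z_2=2
gen 2: Z_2=2, draws=[3, 1], offspring=[1, 0], Z_3=1
gen 3: Z_3=1, draws=[0], offspring=[0], Z_4=0
gen 4: Z_4=0, draws=[], offspring=[], Z_5=0
gen 5: Z_5=0, draws=[], offspring=[], Z_6=0


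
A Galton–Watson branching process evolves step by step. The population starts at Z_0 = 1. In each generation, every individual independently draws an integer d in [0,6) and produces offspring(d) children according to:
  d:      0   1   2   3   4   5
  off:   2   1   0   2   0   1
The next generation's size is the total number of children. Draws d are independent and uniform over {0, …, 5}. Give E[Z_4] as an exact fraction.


Outcome values over d=0..5: [2, 1, 0, 2, 0, 1]
Σy = 6, Σy² = 10, M = 6
μ = 6/6 = 1,  σ² = 10/6 − (1)² = 2/3
E[Z_0] = 1
E[Z_1] = 1·E[Z_0] = 1
E[Z_2] = 1·E[Z_1] = 1
E[Z_3] = 1·E[Z_2] = 1
E[Z_4] = 1·E[Z_3] = 1

1


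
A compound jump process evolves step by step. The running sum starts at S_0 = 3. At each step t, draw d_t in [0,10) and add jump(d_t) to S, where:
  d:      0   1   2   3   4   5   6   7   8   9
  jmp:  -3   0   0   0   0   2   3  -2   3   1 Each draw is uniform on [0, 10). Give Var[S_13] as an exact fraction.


Outcome values over d=0..9: [-3, 0, 0, 0, 0, 2, 3, -2, 3, 1]
Σy = 4, Σy² = 36, M = 10
μ = 4/10 = 2/5,  σ² = 36/10 − (2/5)² = 86/25
Independent increments: Var[S_13] = 13·σ² = 13·(86/25) = 1118/25

1118/25


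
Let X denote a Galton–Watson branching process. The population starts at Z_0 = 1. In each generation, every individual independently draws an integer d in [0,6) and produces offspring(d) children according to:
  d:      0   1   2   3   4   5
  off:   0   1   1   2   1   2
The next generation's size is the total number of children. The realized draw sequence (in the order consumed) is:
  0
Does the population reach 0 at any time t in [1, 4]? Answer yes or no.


gen 0: Z_0=1, draws=[0], offspring=[0], Z_1=0
gen 1: Z_1=0, draws=[], offspring=[], Z_2=0
gen 2: Z_2=0, draws=[], offspring=[], Z_3=0
gen 3: Z_3=0, draws=[], offspring=[], Z_4=0

yes


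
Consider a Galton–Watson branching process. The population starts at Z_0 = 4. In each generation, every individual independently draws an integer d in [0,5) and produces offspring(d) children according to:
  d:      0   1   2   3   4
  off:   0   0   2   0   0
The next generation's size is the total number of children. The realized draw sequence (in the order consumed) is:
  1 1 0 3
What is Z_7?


gen 0: Z_0=4, draws=[1, 1, 0, 3], offspring=[0, 0, 0, 0], Z_1=0
gen 1: Z_1=0, draws=[], offspring=[], Z_2=0
gen 2: Z_2=0, draws=[], offspring=[], Z_3=0
gen 3: Z_3=0, draws=[], offspring=[], Z_4=0
gen 4: Z_4=0, draws=[], offspring=[], Z_5=0
gen 5: Z_5=0, draws=[], offspring=[], Z_6=0
gen 6: Z_6=0, draws=[], offspring=[], Z_7=0

0


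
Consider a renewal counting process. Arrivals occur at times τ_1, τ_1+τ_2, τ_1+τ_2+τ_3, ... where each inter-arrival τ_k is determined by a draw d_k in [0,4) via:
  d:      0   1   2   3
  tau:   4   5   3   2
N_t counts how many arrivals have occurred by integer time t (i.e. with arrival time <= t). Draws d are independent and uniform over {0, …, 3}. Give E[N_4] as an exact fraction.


13/16

Inter-arrival values over d=0..3: [4, 5, 3, 2]
Each d has probability 1/4, so the pmf of τ is: f(2) = 1/4, f(3) = 1/4, f(4) = 1/4, f(5) = 1/4
Renewal equation for m(n) = E[N_n]: condition on τ_1 = k (if k <= n, one arrival plus a fresh copy on the remaining n−k steps): m(n) = F(n) + Σ_{k<=n} f(k)·m(n−k), where F(n) = P(τ <= n) and m(0) = 0
m(1) = F(1) = 0
m(2) = F(2) = 1/4
m(3) = F(3) = 1/2
m(4) = F(4) + f(2)·m(2) = 3/4 + 1/4·1/4 = 13/16
E[N_4] = m(4) = 13/16


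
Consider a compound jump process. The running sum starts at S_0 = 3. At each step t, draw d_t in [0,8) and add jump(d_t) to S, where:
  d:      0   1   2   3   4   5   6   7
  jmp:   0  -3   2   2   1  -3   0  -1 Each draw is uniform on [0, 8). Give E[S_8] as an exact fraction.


1

Outcome values over d=0..7: [0, -3, 2, 2, 1, -3, 0, -1]
Σy = -2, Σy² = 28, M = 8
μ = -2/8 = -1/4,  σ² = 28/8 − (-1/4)² = 55/16
E[S_8] = 3 + 8·(-1/4) = 1


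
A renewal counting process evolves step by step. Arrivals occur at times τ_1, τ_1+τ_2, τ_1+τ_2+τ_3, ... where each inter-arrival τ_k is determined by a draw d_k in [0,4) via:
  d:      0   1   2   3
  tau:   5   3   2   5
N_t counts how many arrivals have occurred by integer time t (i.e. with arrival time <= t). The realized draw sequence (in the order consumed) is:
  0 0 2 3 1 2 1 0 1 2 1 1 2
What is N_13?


3

draw d_1=0: τ_1=5, arrival time A_1=5
draw d_2=0: τ_2=5, arrival time A_2=10
draw d_3=2: τ_3=2, arrival time A_3=12
draw d_4=3: τ_4=5, arrival time A_4=17
draw d_5=1: τ_5=3, arrival time A_5=20
draw d_6=2: τ_6=2, arrival time A_6=22
draw d_7=1: τ_7=3, arrival time A_7=25
draw d_8=0: τ_8=5, arrival time A_8=30
draw d_9=1: τ_9=3, arrival time A_9=33
draw d_10=2: τ_10=2, arrival time A_10=35
draw d_11=1: τ_11=3, arrival time A_11=38
draw d_12=1: τ_12=3, arrival time A_12=41
draw d_13=2: τ_13=2, arrival time A_13=43
N_t over t=0..13: 0:0 1:0 2:0 3:0 4:0 5:1 6:1 7:1 8:1 9:1 10:2 11:2 12:3 13:3


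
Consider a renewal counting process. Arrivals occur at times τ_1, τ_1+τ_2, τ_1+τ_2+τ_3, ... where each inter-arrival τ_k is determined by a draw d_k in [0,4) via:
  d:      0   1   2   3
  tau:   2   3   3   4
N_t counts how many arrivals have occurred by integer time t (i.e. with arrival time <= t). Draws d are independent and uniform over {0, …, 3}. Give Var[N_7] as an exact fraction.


695/4096

Inter-arrival values over d=0..3: [2, 3, 3, 4]
Each d has probability 1/4, so the pmf of τ is: f(2) = 1/4, f(3) = 1/2, f(4) = 1/4
Let p_n(j) = P(N_n = j), with p_0 = [1]. Condition on τ_1: p_n(0) = P(τ > n), and for j >= 1, p_n(j) = Σ_{k<=n} f(k)·p_{n−k}(j−1)
p_1 = [1]  (j = 0)
p_2 = [3/4, 1/4]  (j = 0..1)
p_3 = [1/4, 3/4]  (j = 0..1)
p_4 = [0, 15/16, 1/16]  (j = 0..2)
p_5 = [0, 11/16, 5/16]  (j = 0..2)
p_6 = [0, 5/16, 43/64, 1/64]  (j = 0..3)
p_7 = [0, 1/16, 53/64, 7/64]  (j = 0..3)
E[N_7] = Σ j·p_7(j) = 131/64;  E[N_7²] = Σ j²·p_7(j) = 279/64
Var[N_7] = 279/64 − (131/64)² = 695/4096


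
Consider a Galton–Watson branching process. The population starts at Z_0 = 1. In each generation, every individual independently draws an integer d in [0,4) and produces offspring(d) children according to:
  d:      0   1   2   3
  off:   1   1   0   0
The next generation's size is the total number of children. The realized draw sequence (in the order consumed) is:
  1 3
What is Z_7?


gen 0: Z_0=1, draws=[1], offspring=[1], Z_1=1
gen 1: Z_1=1, draws=[3], offspring=[0], Z_2=0
gen 2: Z_2=0, draws=[], offspring=[], Z_3=0
gen 3: Z_3=0, draws=[], offspring=[], Z_4=0
gen 4: Z_4=0, draws=[], offspring=[], Z_5=0
gen 5: Z_5=0, draws=[], offspring=[], Z_6=0
gen 6: Z_6=0, draws=[], offspring=[], Z_7=0

0


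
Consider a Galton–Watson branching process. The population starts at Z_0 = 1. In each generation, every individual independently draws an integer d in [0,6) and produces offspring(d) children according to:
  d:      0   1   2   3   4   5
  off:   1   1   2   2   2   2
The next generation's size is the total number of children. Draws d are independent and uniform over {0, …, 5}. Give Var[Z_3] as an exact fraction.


2450/729

Outcome values over d=0..5: [1, 1, 2, 2, 2, 2]
Σy = 10, Σy² = 18, M = 6
μ = 10/6 = 5/3,  σ² = 18/6 − (5/3)² = 2/9
V_0 = 0, E_0 = 1
V_1 = 2/9·E_0 + (5/3)²·V_0 = 2/9;  E_1 = 5/3
V_2 = 2/9·E_1 + (5/3)²·V_1 = 80/81;  E_2 = 25/9
V_3 = 2/9·E_2 + (5/3)²·V_2 = 2450/729;  E_3 = 125/27


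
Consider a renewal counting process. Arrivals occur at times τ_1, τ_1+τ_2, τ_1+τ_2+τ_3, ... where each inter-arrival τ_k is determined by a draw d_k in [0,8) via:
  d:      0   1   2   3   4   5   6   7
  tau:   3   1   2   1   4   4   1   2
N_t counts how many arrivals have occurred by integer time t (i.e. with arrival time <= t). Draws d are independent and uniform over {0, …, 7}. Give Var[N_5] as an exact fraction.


850782823/1073741824

Inter-arrival values over d=0..7: [3, 1, 2, 1, 4, 4, 1, 2]
Each d has probability 1/8, so the pmf of τ is: f(1) = 3/8, f(2) = 1/4, f(3) = 1/8, f(4) = 1/4
Let p_n(j) = P(N_n = j), with p_0 = [1]. Condition on τ_1: p_n(0) = P(τ > n), and for j >= 1, p_n(j) = Σ_{k<=n} f(k)·p_{n−k}(j−1)
p_1 = [5/8, 3/8]  (j = 0..1)
p_2 = [3/8, 31/64, 9/64]  (j = 0..2)
p_3 = [1/4, 27/64, 141/512, 27/512]  (j = 0..3)
p_4 = [0, 33/64, 167/512, 567/4096, 81/4096]  (j = 0..4)
p_5 = [0, 17/64, 29/64, 855/4096, 2133/32768, 243/32768]  (j = 0..5)
E[N_5] = Σ j·p_5(j) = 68667/32768;  E[N_5²] = Σ j²·p_5(j) = 169859/32768
Var[N_5] = 169859/32768 − (68667/32768)² = 850782823/1073741824


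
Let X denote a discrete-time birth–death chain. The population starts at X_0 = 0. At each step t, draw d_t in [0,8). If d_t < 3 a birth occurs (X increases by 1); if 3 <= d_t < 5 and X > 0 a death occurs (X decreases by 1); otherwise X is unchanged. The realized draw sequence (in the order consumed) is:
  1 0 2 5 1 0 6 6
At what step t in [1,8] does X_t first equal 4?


t=0: X=0, d=1 → birth, X_1=1
t=1: X=1, d=0 → birth, X_2=2
t=2: X=2, d=2 → birth, X_3=3
t=3: X=3, d=5 → hold, X_4=3
t=4: X=3, d=1 → birth, X_5=4
t=5: X=4, d=0 → birth, X_6=5
t=6: X=5, d=6 → hold, X_7=5
t=7: X=5, d=6 → hold, X_8=5

5


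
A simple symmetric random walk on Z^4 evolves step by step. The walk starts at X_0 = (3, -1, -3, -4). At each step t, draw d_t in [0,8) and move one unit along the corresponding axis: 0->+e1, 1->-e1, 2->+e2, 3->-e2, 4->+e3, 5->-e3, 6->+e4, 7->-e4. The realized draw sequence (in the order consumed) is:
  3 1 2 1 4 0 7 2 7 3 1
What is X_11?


(1, -1, -2, -6)

t=0: X=(3, -1, -3, -4), d=3 → -e2, X_1=(3, -2, -3, -4)
t=1: X=(3, -2, -3, -4), d=1 → -e1, X_2=(2, -2, -3, -4)
t=2: X=(2, -2, -3, -4), d=2 → +e2, X_3=(2, -1, -3, -4)
t=3: X=(2, -1, -3, -4), d=1 → -e1, X_4=(1, -1, -3, -4)
t=4: X=(1, -1, -3, -4), d=4 → +e3, X_5=(1, -1, -2, -4)
t=5: X=(1, -1, -2, -4), d=0 → +e1, X_6=(2, -1, -2, -4)
t=6: X=(2, -1, -2, -4), d=7 → -e4, X_7=(2, -1, -2, -5)
t=7: X=(2, -1, -2, -5), d=2 → +e2, X_8=(2, 0, -2, -5)
t=8: X=(2, 0, -2, -5), d=7 → -e4, X_9=(2, 0, -2, -6)
t=9: X=(2, 0, -2, -6), d=3 → -e2, X_10=(2, -1, -2, -6)
t=10: X=(2, -1, -2, -6), d=1 → -e1, X_11=(1, -1, -2, -6)
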